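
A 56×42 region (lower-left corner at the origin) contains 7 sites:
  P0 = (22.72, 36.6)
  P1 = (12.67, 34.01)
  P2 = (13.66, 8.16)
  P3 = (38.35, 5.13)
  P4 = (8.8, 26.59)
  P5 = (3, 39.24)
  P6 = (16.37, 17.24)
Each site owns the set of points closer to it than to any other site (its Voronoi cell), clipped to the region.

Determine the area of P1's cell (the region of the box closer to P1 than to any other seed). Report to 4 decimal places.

1. box [0,56]×[0,42]: [(0, 0) (56, 0) (56, 42) (0, 42)]
2. ⊥bis P1·P0 via (17.695,35.305): [(0, 0) (26.7935, 0) (15.9696, 42) (0, 42)]  |A|=898.0256
3. ⊥bis P1·P2 via (13.165,21.085): [(0, 20.5808) (21.2796, 21.3958) (15.9696, 42) (0, 42)]  |A|=392.4164
4. ⊥bis P1·P3 via (25.51,19.57): [(0, 20.5808) (21.2796, 21.3958) (15.9696, 42) (0, 42)]  |A|=392.4164
5. ⊥bis P1·P4 via (10.735,30.3): [(0, 35.899) (20.2659, 25.329) (15.9696, 42) (0, 42)]  |A|=194.936
6. ⊥bis P1·P5 via (7.835,36.625): [(5.8049, 32.8714) (20.2659, 25.329) (15.9696, 42) (10.7421, 42)]  |A|=128.1981
7. ⊥bis P1·P6 via (14.52,25.625): [(5.8049, 32.8714) (18.159, 26.4279) (19.8846, 26.8086) (15.9696, 42) (10.7421, 42)]  |A|=126.849
8. canonical 5-gon: [(5.8049, 32.8714) (18.159, 26.4279) (19.8846, 26.8086) (15.9696, 42) (10.7421, 42)]
9. shoelace: 126.849

Area of P1's cell: 126.8490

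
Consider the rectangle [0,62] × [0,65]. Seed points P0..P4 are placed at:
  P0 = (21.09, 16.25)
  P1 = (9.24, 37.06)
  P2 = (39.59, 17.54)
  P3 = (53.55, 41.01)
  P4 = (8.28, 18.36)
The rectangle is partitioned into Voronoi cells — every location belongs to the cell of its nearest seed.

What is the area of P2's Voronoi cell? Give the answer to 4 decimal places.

1. box [0,62]×[0,65]: [(0, 0) (62, 0) (62, 65) (0, 65)]
2. ⊥bis P2·P0 via (30.34,16.895): [(31.5181, 0) (62, 0) (62, 65) (26.9857, 65)]  |A|=2128.6286
3. ⊥bis P2·P1 via (24.415,27.3): [(29.1059, 34.5935) (31.5181, 0) (62, 0) (62, 65) (48.6622, 65)]  |A|=1799.0735
4. ⊥bis P2·P3 via (46.57,29.275): [(31.4641, 38.26) (29.1059, 34.5935) (31.5181, 0) (62, 0) (62, 20.0972)]  |A|=935.1741
5. ⊥bis P2·P4 via (23.935,17.95): [(31.4641, 38.26) (29.1059, 34.5935) (31.5181, 0) (62, 0) (62, 20.0972)]  |A|=935.1741
6. canonical 5-gon: [(31.4641, 38.26) (29.1059, 34.5935) (31.5181, 0) (62, 0) (62, 20.0972)]
7. shoelace: 935.1741

Area of P2's cell: 935.1741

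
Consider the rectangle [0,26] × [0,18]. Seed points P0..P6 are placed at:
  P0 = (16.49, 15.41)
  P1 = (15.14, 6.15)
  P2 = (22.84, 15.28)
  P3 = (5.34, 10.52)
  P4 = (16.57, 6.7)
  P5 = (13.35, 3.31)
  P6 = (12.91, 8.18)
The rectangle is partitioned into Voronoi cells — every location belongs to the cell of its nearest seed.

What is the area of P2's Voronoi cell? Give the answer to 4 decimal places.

Area of P2's cell: 59.0034

1. box [0,26]×[0,18]: [(0, 0) (26, 0) (26, 18) (0, 18)]
2. ⊥bis P2·P0 via (19.665,15.345): [(19.3509, 0) (26, 0) (26, 18) (19.7194, 18)]  |A|=116.3682
3. ⊥bis P2·P1 via (18.99,10.715): [(19.5604, 10.234) (26, 4.803) (26, 18) (19.7194, 18)]  |A|=66.8799
4. ⊥bis P2·P3 via (14.09,12.9): [(19.5604, 10.234) (26, 4.803) (26, 18) (19.7194, 18)]  |A|=66.8799
5. ⊥bis P2·P4 via (19.705,10.99): [(19.5777, 11.083) (26, 6.3898) (26, 18) (19.7194, 18)]  |A|=59.0034
6. ⊥bis P2·P5 via (18.095,9.295): [(19.5777, 11.083) (26, 6.3898) (26, 18) (19.7194, 18)]  |A|=59.0034
7. ⊥bis P2·P6 via (17.875,11.73): [(19.5777, 11.083) (26, 6.3898) (26, 18) (19.7194, 18)]  |A|=59.0034
8. canonical 4-gon: [(19.5777, 11.083) (26, 6.3898) (26, 18) (19.7194, 18)]
9. shoelace: 59.0034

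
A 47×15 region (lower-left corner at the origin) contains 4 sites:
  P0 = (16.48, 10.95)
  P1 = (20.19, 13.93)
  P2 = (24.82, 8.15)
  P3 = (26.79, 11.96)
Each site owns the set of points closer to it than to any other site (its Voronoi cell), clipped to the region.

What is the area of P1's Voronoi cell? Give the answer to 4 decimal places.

Area of P1's cell: 24.5164

1. box [0,47]×[0,15]: [(0, 0) (47, 0) (47, 15) (0, 15)]
2. ⊥bis P1·P0 via (18.335,12.44): [(28.3272, 0) (47, 0) (47, 15) (16.2787, 15)]  |A|=370.4553
3. ⊥bis P1·P2 via (22.505,11.04): [(20.6519, 9.5556) (27.4486, 15) (16.2787, 15)]  |A|=30.4068
4. ⊥bis P1·P3 via (23.49,12.945): [(20.6519, 9.5556) (23.0522, 11.4783) (24.1034, 15) (16.2787, 15)]  |A|=24.5164
5. canonical 4-gon: [(20.6519, 9.5556) (23.0522, 11.4783) (24.1034, 15) (16.2787, 15)]
6. shoelace: 24.5164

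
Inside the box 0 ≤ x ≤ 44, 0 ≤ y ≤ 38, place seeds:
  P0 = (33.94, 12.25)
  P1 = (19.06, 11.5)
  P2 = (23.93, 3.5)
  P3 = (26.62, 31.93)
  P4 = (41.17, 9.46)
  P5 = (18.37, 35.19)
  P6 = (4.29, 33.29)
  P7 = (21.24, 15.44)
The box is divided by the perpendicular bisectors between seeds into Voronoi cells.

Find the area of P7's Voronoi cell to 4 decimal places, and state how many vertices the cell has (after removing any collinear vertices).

Area of P7's cell: 181.7418 (6 vertices)

1. box [0,44]×[0,38]: [(0, 0) (44, 0) (44, 38) (0, 38)]
2. ⊥bis P7·P0 via (27.59,13.845): [(0, 0) (24.1124, 0) (33.6573, 38) (0, 38)]  |A|=1097.6239
3. ⊥bis P7·P1 via (20.15,13.47): [(0, 24.619) (26.5995, 9.9015) (33.6573, 38) (0, 38)]  |A|=650.8233
4. ⊥bis P7·P2 via (22.585,9.47): [(0, 24.619) (25.9921, 10.2376) (26.7254, 10.4028) (33.6573, 38) (0, 38)]  |A|=650.6499
5. ⊥bis P7·P3 via (23.93,23.685): [(0, 31.4924) (0, 24.619) (25.9921, 10.2376) (26.7254, 10.4028) (29.5972, 21.836)]  |A|=282.3284
6. ⊥bis P7·P4 via (31.205,12.45): [(0, 31.4924) (0, 24.619) (25.9921, 10.2376) (26.7254, 10.4028) (29.5972, 21.836)]  |A|=282.3284
7. ⊥bis P7·P5 via (19.805,25.315): [(19.2024, 25.2274) (3.1233, 22.8909) (25.9921, 10.2376) (26.7254, 10.4028) (29.5972, 21.836)]  |A|=198.7937
8. ⊥bis P7·P6 via (12.765,24.365): [(19.2024, 25.2274) (12.6742, 24.2788) (8.2344, 20.0629) (25.9921, 10.2376) (26.7254, 10.4028) (29.5972, 21.836)]  |A|=181.7418
9. canonical 6-gon: [(19.2024, 25.2274) (12.6742, 24.2788) (8.2344, 20.0629) (25.9921, 10.2376) (26.7254, 10.4028) (29.5972, 21.836)]
10. shoelace: 181.7418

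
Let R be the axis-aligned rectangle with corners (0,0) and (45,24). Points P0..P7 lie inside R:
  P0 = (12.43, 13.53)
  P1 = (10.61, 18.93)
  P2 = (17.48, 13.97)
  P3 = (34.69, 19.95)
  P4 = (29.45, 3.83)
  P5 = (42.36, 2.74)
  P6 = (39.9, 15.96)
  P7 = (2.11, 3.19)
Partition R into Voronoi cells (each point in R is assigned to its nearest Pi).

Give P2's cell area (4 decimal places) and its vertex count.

1. box [0,45]×[0,24]: [(0, 0) (45, 0) (45, 24) (0, 24)]
2. ⊥bis P2·P0 via (14.955,13.75): [(16.153, 0) (45, 0) (45, 24) (14.0619, 24)]  |A|=717.4206
3. ⊥bis P2·P1 via (14.045,16.45): [(14.6471, 17.2839) (16.153, 0) (45, 0) (45, 24) (19.4959, 24)]  |A|=699.173
4. ⊥bis P2·P3 via (26.085,16.96): [(14.6471, 17.2839) (16.153, 0) (31.9781, 0) (23.6388, 24) (19.4959, 24)]  |A|=286.5761
5. ⊥bis P2·P4 via (23.465,8.9): [(14.6471, 17.2839) (16.1318, 0.2434) (27.3089, 13.4376) (23.6388, 24) (19.4959, 24)]  |A|=178.75
6. ⊥bis P2·P5 via (29.92,8.355): [(14.6471, 17.2839) (16.1318, 0.2434) (27.3089, 13.4376) (23.6388, 24) (19.4959, 24)]  |A|=178.75
7. ⊥bis P2·P6 via (28.69,14.965): [(14.6471, 17.2839) (16.1318, 0.2434) (27.3089, 13.4376) (23.6388, 24) (19.4959, 24)]  |A|=178.75
8. ⊥bis P2·P7 via (9.795,8.58): [(14.6471, 17.2839) (16.1318, 0.2434) (27.3089, 13.4376) (23.6388, 24) (19.4959, 24)]  |A|=178.75
9. canonical 5-gon: [(14.6471, 17.2839) (16.1318, 0.2434) (27.3089, 13.4376) (23.6388, 24) (19.4959, 24)]
10. shoelace: 178.75

Area of P2's cell: 178.7500 (5 vertices)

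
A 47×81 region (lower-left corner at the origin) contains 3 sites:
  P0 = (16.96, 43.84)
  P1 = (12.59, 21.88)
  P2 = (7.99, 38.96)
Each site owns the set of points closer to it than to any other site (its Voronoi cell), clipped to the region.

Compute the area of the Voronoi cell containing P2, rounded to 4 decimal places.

Area of P2's cell: 319.2396

1. box [0,47]×[0,81]: [(0, 0) (47, 0) (47, 81) (0, 81)]
2. ⊥bis P2·P0 via (12.475,41.4): [(0, 64.3305) (0, 0) (34.9981, 0)]  |A|=1125.7216
3. ⊥bis P2·P1 via (10.29,30.42): [(17.4059, 32.3365) (0, 64.3305) (0, 27.6487)]  |A|=319.2396
4. canonical 3-gon: [(17.4059, 32.3365) (0, 64.3305) (0, 27.6487)]
5. shoelace: 319.2396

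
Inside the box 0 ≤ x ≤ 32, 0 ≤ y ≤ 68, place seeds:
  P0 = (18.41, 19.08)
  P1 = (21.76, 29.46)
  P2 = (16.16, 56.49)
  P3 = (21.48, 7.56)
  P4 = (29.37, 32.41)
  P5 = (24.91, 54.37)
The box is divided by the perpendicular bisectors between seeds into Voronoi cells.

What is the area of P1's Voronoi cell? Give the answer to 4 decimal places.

1. box [0,32]×[0,68]: [(0, 0) (32, 0) (32, 68) (0, 68)]
2. ⊥bis P1·P0 via (20.085,24.27): [(0, 30.7522) (32, 20.4246) (32, 68) (0, 68)]  |A|=1357.1719
3. ⊥bis P1·P2 via (18.96,42.975): [(0, 39.0469) (0, 30.7522) (32, 20.4246) (32, 45.6766)]  |A|=536.7481
4. ⊥bis P1·P3 via (21.62,18.51): [(0, 39.0469) (0, 30.7522) (32, 20.4246) (32, 45.6766)]  |A|=536.7481
5. ⊥bis P1·P4 via (25.565,30.935): [(20.7537, 43.3466) (0, 39.0469) (0, 30.7522) (29.3018, 21.2954)]  |A|=368.7242
6. ⊥bis P1·P5 via (23.335,41.915): [(21.2042, 42.1845) (17.4411, 42.6603) (0, 39.0469) (0, 30.7522) (29.3018, 21.2954)]  |A|=366.6448
7. canonical 5-gon: [(21.2042, 42.1845) (17.4411, 42.6603) (0, 39.0469) (0, 30.7522) (29.3018, 21.2954)]
8. shoelace: 366.6448

Area of P1's cell: 366.6448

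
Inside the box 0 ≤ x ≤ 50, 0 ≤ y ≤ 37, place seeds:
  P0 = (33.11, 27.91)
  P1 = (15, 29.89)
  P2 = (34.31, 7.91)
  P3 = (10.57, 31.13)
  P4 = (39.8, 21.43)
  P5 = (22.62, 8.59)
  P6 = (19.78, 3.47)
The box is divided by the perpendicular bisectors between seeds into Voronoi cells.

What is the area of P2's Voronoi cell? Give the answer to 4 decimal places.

1. box [0,50]×[0,37]: [(0, 0) (50, 0) (50, 37) (0, 37)]
2. ⊥bis P2·P0 via (33.71,17.91): [(0, 15.8874) (0, 0) (50, 0) (50, 18.8874)]  |A|=869.37
3. ⊥bis P2·P1 via (24.655,18.9): [(22.7818, 17.2543) (3.1417, 0) (50, 0) (50, 18.8874)]  |A|=661.2947
4. ⊥bis P2·P3 via (22.44,19.52): [(22.7818, 17.2543) (4.6047, 1.2853) (3.3476, 0) (50, 0) (50, 18.8874)]  |A|=661.1624
5. ⊥bis P2·P4 via (37.055,14.67): [(29.6726, 17.6678) (22.7818, 17.2543) (4.6047, 1.2853) (3.3476, 0) (50, 0) (50, 9.4135)]  |A|=564.8722
6. ⊥bis P2·P5 via (28.465,8.25): [(29.6726, 17.6678) (29.0105, 17.628) (27.9851, 0) (50, 0) (50, 9.4135)]  |A|=295.9678
7. ⊥bis P2·P6 via (27.045,5.69): [(29.6726, 17.6678) (29.0105, 17.628) (28.1128, 2.1955) (28.7837, 0) (50, 0) (50, 9.4135)]  |A|=295.0911
8. canonical 6-gon: [(29.6726, 17.6678) (29.0105, 17.628) (28.1128, 2.1955) (28.7837, 0) (50, 0) (50, 9.4135)]
9. shoelace: 295.0911

Area of P2's cell: 295.0911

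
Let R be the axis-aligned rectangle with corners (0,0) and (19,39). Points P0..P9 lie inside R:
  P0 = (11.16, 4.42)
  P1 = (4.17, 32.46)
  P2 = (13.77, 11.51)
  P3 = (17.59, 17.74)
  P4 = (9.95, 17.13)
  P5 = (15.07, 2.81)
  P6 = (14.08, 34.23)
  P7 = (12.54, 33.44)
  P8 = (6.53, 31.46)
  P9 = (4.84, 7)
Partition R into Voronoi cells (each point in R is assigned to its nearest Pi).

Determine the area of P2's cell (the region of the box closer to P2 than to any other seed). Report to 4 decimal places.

Area of P2's cell: 63.0107

1. box [0,19]×[0,39]: [(0, 0) (19, 0) (19, 39) (0, 39)]
2. ⊥bis P2·P0 via (12.465,7.965): [(0, 12.5537) (19, 5.5593) (19, 39) (0, 39)]  |A|=568.9267
3. ⊥bis P2·P1 via (8.97,21.985): [(0, 17.8746) (0, 12.5537) (19, 5.5593) (19, 26.5811)]  |A|=250.2561
4. ⊥bis P2·P3 via (15.68,14.625): [(5.9406, 20.5968) (0, 17.8746) (0, 12.5537) (19, 5.5593) (19, 12.5893)]  |A|=158.894
5. ⊥bis P2·P4 via (11.86,14.32): [(13.9076, 15.7118) (6.0077, 10.3421) (19, 5.5593) (19, 12.5893)]  |A|=71.6739
6. ⊥bis P2·P5 via (14.42,7.16): [(13.9076, 15.7118) (6.0077, 10.3421) (14.5848, 7.1846) (19, 7.8444) (19, 12.5893)]  |A|=66.6294
7. ⊥bis P2·P6 via (13.925,22.87): [(13.9076, 15.7118) (6.0077, 10.3421) (14.5848, 7.1846) (19, 7.8444) (19, 12.5893)]  |A|=66.6294
8. ⊥bis P2·P7 via (13.155,22.475): [(13.9076, 15.7118) (6.0077, 10.3421) (14.5848, 7.1846) (19, 7.8444) (19, 12.5893)]  |A|=66.6294
9. ⊥bis P2·P8 via (10.15,21.485): [(13.9076, 15.7118) (6.0077, 10.3421) (14.5848, 7.1846) (19, 7.8444) (19, 12.5893)]  |A|=66.6294
10. ⊥bis P2·P9 via (9.305,9.255): [(13.9076, 15.7118) (8.0536, 11.7328) (9.3836, 9.0993) (14.5848, 7.1846) (19, 7.8444) (19, 12.5893)]  |A|=63.0107
11. canonical 6-gon: [(13.9076, 15.7118) (8.0536, 11.7328) (9.3836, 9.0993) (14.5848, 7.1846) (19, 7.8444) (19, 12.5893)]
12. shoelace: 63.0107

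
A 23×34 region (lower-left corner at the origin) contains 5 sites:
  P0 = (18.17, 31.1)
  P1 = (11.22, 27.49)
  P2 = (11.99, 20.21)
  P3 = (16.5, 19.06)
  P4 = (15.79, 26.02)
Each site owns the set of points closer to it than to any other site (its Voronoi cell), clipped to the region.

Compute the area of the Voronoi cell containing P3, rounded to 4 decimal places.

1. box [0,23]×[0,34]: [(0, 0) (23, 0) (23, 34) (0, 34)]
2. ⊥bis P3·P0 via (17.335,25.08): [(0, 27.4844) (0, 0) (23, 0) (23, 24.2942)]  |A|=595.4548
3. ⊥bis P3·P1 via (13.86,23.275): [(16.8494, 25.1474) (0, 14.594) (0, 0) (23, 0) (23, 24.2942)]  |A|=486.8568
4. ⊥bis P3·P2 via (14.245,19.635): [(16.8494, 25.1474) (15.4227, 24.2538) (9.2383, 0) (23, 0) (23, 24.2942)]  |A|=262.2852
5. ⊥bis P3·P4 via (16.145,22.54): [(14.9548, 22.4186) (9.2383, 0) (23, 0) (23, 23.2393)]  |A|=247.7416
6. canonical 4-gon: [(14.9548, 22.4186) (9.2383, 0) (23, 0) (23, 23.2393)]
7. shoelace: 247.7416

Area of P3's cell: 247.7416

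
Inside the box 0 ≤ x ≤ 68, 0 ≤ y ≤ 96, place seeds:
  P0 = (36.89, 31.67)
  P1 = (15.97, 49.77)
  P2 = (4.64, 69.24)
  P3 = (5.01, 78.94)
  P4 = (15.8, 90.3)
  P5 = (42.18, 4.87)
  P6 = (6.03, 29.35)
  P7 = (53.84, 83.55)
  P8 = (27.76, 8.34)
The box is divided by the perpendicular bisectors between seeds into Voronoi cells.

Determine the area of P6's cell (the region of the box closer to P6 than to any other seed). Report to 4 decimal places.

Area of P6's cell: 585.2694

1. box [0,68]×[0,96]: [(0, 0) (68, 0) (68, 96) (0, 96)]
2. ⊥bis P6·P0 via (21.46,30.51): [(0, 0) (23.7537, 0) (16.5366, 96) (0, 96)]  |A|=1933.9328
3. ⊥bis P6·P1 via (11,39.56): [(0, 44.9146) (0, 0) (23.7537, 0) (21.1511, 34.6187)]  |A|=886.157
4. ⊥bis P6·P2 via (5.335,49.295): [(0, 44.9146) (0, 0) (23.7537, 0) (21.1511, 34.6187)]  |A|=886.157
5. ⊥bis P6·P3 via (5.52,54.145): [(0, 44.9146) (0, 0) (23.7537, 0) (21.1511, 34.6187)]  |A|=886.157
6. ⊥bis P6·P4 via (10.915,59.825): [(0, 44.9146) (0, 0) (23.7537, 0) (21.1511, 34.6187)]  |A|=886.157
7. ⊥bis P6·P5 via (24.105,17.11): [(0, 44.9146) (0, 0) (12.5185, 0) (22.631, 14.9334) (21.1511, 34.6187)]  |A|=802.2673
8. ⊥bis P6·P7 via (29.935,56.45): [(0, 44.9146) (0, 0) (12.5185, 0) (22.631, 14.9334) (21.1511, 34.6187)]  |A|=802.2673
9. ⊥bis P6·P8 via (16.895,18.845): [(0, 44.9146) (0, 1.371) (21.9443, 24.0674) (21.1511, 34.6187)]  |A|=585.2694
10. canonical 4-gon: [(0, 44.9146) (0, 1.371) (21.9443, 24.0674) (21.1511, 34.6187)]
11. shoelace: 585.2694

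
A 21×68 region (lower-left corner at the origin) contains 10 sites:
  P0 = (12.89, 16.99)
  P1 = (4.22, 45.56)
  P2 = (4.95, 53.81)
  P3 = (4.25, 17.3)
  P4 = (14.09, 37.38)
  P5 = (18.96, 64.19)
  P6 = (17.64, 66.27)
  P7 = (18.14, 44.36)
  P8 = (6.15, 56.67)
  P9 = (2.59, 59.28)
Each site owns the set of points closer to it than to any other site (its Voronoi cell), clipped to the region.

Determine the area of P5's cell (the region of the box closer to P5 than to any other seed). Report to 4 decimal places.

1. box [0,21]×[0,68]: [(0, 0) (21, 0) (21, 68) (0, 68)]
2. ⊥bis P5·P0 via (15.925,40.59): [(0, 42.638) (21, 39.9373) (21, 68) (0, 68)]  |A|=560.9591
3. ⊥bis P5·P1 via (11.59,54.875): [(0, 64.045) (21, 47.4298) (21, 68) (0, 68)]  |A|=257.5145
4. ⊥bis P5·P2 via (11.955,59): [(19.8577, 48.3336) (21, 47.4298) (21, 68) (5.2869, 68)]  |A|=166.2584
5. ⊥bis P5·P3 via (11.605,40.745): [(19.8577, 48.3336) (21, 47.4298) (21, 68) (5.2869, 68)]  |A|=166.2584
6. ⊥bis P5·P4 via (16.525,50.785): [(18.2773, 50.4667) (21, 49.9721) (21, 68) (5.2869, 68)]  |A|=162.2933
7. ⊥bis P5·P6 via (18.3,65.23): [(10.8446, 60.4987) (18.2773, 50.4667) (21, 49.9721) (21, 66.9435)]  |A|=97.9942
8. ⊥bis P5·P7 via (18.55,54.275): [(10.8446, 60.4987) (15.358, 54.407) (21, 54.1737) (21, 66.9435)]  |A|=81.4993
9. ⊥bis P5·P8 via (12.555,60.43): [(12.0614, 61.2709) (16.109, 54.3759) (21, 54.1737) (21, 66.9435)]  |A|=73.5244
10. ⊥bis P5·P9 via (10.775,61.735): [(12.0614, 61.2709) (16.109, 54.3759) (21, 54.1737) (21, 66.9435)]  |A|=73.5244
11. canonical 4-gon: [(12.0614, 61.2709) (16.109, 54.3759) (21, 54.1737) (21, 66.9435)]
12. shoelace: 73.5244

Area of P5's cell: 73.5244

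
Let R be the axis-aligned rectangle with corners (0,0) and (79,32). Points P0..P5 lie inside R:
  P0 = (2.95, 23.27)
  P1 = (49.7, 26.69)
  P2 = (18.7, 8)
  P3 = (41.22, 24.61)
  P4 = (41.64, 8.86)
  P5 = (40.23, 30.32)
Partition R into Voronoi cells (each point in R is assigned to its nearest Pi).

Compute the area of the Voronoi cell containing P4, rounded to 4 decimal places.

Area of P4's cell: 598.2658

1. box [0,79]×[0,32]: [(0, 0) (79, 0) (79, 32) (0, 32)]
2. ⊥bis P4·P0 via (22.295,16.065): [(16.3116, 0) (79, 0) (79, 32) (28.23, 32)]  |A|=1815.3347
3. ⊥bis P4·P1 via (45.67,17.775): [(26.2085, 26.5725) (16.3116, 0) (79, 0) (79, 2.7083)]  |A|=904.3807
4. ⊥bis P4·P2 via (30.17,8.43): [(29.5464, 25.0636) (30.486, 0) (79, 0) (79, 2.7083)]  |A|=674.9346
5. ⊥bis P4·P3 via (41.43,16.735): [(47.6063, 16.8997) (29.8702, 16.4267) (30.486, 0) (79, 0) (79, 2.7083)]  |A|=598.2658
6. ⊥bis P4·P5 via (40.935,19.59): [(47.6063, 16.8997) (29.8702, 16.4267) (30.486, 0) (79, 0) (79, 2.7083)]  |A|=598.2658
7. canonical 5-gon: [(47.6063, 16.8997) (29.8702, 16.4267) (30.486, 0) (79, 0) (79, 2.7083)]
8. shoelace: 598.2658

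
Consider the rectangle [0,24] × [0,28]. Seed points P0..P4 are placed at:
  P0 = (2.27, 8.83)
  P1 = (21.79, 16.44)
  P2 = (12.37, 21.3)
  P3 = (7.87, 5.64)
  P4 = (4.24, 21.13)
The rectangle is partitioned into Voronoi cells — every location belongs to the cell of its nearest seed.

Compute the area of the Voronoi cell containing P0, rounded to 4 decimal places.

1. box [0,24]×[0,28]: [(0, 0) (24, 0) (24, 28) (0, 28)]
2. ⊥bis P0·P1 via (12.03,12.635): [(0, 0) (16.9558, 0) (6.0399, 28) (0, 28)]  |A|=321.9397
3. ⊥bis P0·P2 via (7.32,15.065): [(0, 20.9938) (0, 0) (16.9558, 0) (12.819, 10.6111)]  |A|=224.52
4. ⊥bis P0·P3 via (5.07,7.235): [(8.8325, 13.84) (0, 20.9938) (0, 0) (0.9486, 0)]  |A|=99.2781
5. ⊥bis P0·P4 via (3.255,14.98): [(8.8325, 13.84) (8.4528, 14.1475) (0, 15.5013) (0, 0) (0.9486, 0)]  |A|=76.0648
6. canonical 5-gon: [(8.8325, 13.84) (8.4528, 14.1475) (0, 15.5013) (0, 0) (0.9486, 0)]
7. shoelace: 76.0648

Area of P0's cell: 76.0648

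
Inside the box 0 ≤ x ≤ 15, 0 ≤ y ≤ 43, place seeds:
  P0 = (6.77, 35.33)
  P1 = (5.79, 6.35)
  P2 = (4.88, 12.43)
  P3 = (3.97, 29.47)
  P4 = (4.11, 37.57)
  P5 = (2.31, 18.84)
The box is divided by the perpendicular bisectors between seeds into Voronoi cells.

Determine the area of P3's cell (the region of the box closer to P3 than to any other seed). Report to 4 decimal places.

Area of P3's cell: 116.5660

1. box [0,15]×[0,43]: [(0, 0) (15, 0) (15, 43) (0, 43)]
2. ⊥bis P3·P0 via (5.37,32.4): [(0, 34.9659) (0, 0) (15, 0) (15, 27.7986)]  |A|=470.7338
3. ⊥bis P3·P1 via (4.88,17.91): [(0, 34.9659) (0, 17.5258) (15, 18.7066) (15, 27.7986)]  |A|=198.9901
4. ⊥bis P3·P2 via (4.425,20.95): [(0, 34.9659) (0, 20.7137) (15, 21.5147) (15, 27.7986)]  |A|=154.0205
5. ⊥bis P3·P4 via (4.04,33.52): [(2.9879, 33.5382) (0, 33.5898) (0, 20.7137) (15, 21.5147) (15, 27.7986)]  |A|=151.9648
6. ⊥bis P3·P5 via (3.14,24.155): [(2.9879, 33.5382) (0, 33.5898) (0, 24.6453) (15, 22.3029) (15, 27.7986)]  |A|=116.566
7. canonical 5-gon: [(2.9879, 33.5382) (0, 33.5898) (0, 24.6453) (15, 22.3029) (15, 27.7986)]
8. shoelace: 116.566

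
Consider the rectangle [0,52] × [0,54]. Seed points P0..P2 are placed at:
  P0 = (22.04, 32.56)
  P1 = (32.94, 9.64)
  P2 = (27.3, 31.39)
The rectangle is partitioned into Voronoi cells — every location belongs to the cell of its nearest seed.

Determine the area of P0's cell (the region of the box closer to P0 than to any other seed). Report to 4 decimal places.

1. box [0,52]×[0,54]: [(0, 0) (52, 0) (52, 54) (0, 54)]
2. ⊥bis P0·P1 via (27.49,21.1): [(0, 8.0267) (52, 32.7562) (52, 54) (0, 54)]  |A|=1747.6469
3. ⊥bis P0·P2 via (24.67,31.975): [(0, 8.0267) (21.6313, 18.3138) (29.5691, 54) (0, 54)]  |A|=1024.8358
4. canonical 4-gon: [(0, 8.0267) (21.6313, 18.3138) (29.5691, 54) (0, 54)]
5. shoelace: 1024.8358

Area of P0's cell: 1024.8358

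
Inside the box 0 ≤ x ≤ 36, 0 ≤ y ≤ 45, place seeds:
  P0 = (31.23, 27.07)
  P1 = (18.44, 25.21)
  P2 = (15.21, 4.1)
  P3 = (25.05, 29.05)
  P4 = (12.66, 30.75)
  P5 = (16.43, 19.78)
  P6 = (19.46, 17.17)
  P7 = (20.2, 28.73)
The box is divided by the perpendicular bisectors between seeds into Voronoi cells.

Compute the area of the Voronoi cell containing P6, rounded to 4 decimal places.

Area of P6's cell: 210.3577

1. box [0,36]×[0,45]: [(0, 0) (36, 0) (36, 45) (0, 45)]
2. ⊥bis P6·P0 via (25.345,22.12): [(0, 0) (36, 0) (36, 9.4524) (6.1001, 45) (0, 45)]  |A|=1088.5657
3. ⊥bis P6·P1 via (18.95,21.19): [(0, 18.7859) (0, 0) (36, 0) (36, 9.4524) (25.4352, 22.0128)]  |A|=685.0724
4. ⊥bis P6·P2 via (17.335,10.635): [(0, 18.7859) (0, 16.2719) (36, 4.5657) (36, 9.4524) (25.4352, 22.0128)]  |A|=309.997
5. ⊥bis P6·P3 via (22.255,23.11): [(24.767, 21.928) (0, 18.7859) (0, 16.2719) (36, 4.5657) (36, 9.4524) (25.9909, 21.3521)]  |A|=309.7527
6. ⊥bis P6·P4 via (16.06,23.96): [(24.767, 21.928) (7.6704, 19.759) (0.4282, 16.1326) (36, 4.5657) (36, 9.4524) (25.9909, 21.3521)]  |A|=298.8302
7. ⊥bis P6·P5 via (17.945,18.475): [(24.767, 21.928) (20.4473, 21.38) (12.5359, 12.1955) (36, 4.5657) (36, 9.4524) (25.9909, 21.3521)]  |A|=210.3577
8. ⊥bis P6·P7 via (19.83,22.95): [(24.767, 21.928) (20.4473, 21.38) (12.5359, 12.1955) (36, 4.5657) (36, 9.4524) (25.9909, 21.3521)]  |A|=210.3577
9. canonical 6-gon: [(24.767, 21.928) (20.4473, 21.38) (12.5359, 12.1955) (36, 4.5657) (36, 9.4524) (25.9909, 21.3521)]
10. shoelace: 210.3577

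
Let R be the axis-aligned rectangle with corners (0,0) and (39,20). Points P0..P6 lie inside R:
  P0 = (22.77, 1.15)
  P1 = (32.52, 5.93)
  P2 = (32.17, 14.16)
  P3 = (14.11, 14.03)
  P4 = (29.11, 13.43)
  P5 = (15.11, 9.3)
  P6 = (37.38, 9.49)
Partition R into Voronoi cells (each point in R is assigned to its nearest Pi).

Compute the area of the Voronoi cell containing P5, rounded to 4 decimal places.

1. box [0,39]×[0,20]: [(0, 0) (39, 0) (39, 20) (0, 20)]
2. ⊥bis P5·P0 via (18.94,5.225): [(0, 0) (13.3808, 0) (34.6601, 20) (0, 20)]  |A|=480.409
3. ⊥bis P5·P1 via (23.815,7.615): [(0, 0) (13.3808, 0) (24.3336, 10.2944) (26.2123, 20) (0, 20)]  |A|=439.4133
4. ⊥bis P5·P2 via (23.64,11.73): [(0, 0) (13.3808, 0) (24.1091, 10.0833) (21.2841, 20) (0, 20)]  |A|=414.0859
5. ⊥bis P5·P3 via (14.61,11.665): [(0, 8.5762) (0, 0) (13.3808, 0) (24.1091, 10.0833) (23.1445, 13.4693)]  |A|=212.3873
6. ⊥bis P5·P4 via (22.11,11.365): [(21.5864, 13.1399) (0, 8.5762) (0, 0) (13.3808, 0) (22.84, 8.8905)]  |A|=206.1464
7. ⊥bis P5·P6 via (26.245,9.395): [(21.5864, 13.1399) (0, 8.5762) (0, 0) (13.3808, 0) (22.84, 8.8905)]  |A|=206.1464
8. canonical 5-gon: [(21.5864, 13.1399) (0, 8.5762) (0, 0) (13.3808, 0) (22.84, 8.8905)]
9. shoelace: 206.1464

Area of P5's cell: 206.1464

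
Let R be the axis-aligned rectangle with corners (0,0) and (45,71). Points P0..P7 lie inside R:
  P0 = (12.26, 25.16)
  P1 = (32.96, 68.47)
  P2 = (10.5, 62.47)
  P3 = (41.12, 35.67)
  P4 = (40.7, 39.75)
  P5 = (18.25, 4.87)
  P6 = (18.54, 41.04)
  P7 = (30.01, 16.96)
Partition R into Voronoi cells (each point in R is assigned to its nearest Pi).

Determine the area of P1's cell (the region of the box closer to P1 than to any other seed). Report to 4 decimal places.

Area of P1's cell: 378.0352

1. box [0,45]×[0,71]: [(0, 0) (45, 0) (45, 71) (0, 71)]
2. ⊥bis P1·P0 via (22.61,46.815): [(0, 57.6214) (45, 36.1137) (45, 71) (0, 71)]  |A|=1085.9591
3. ⊥bis P1·P2 via (21.73,65.47): [(27.3142, 44.5667) (45, 36.1137) (45, 71) (20.2527, 71)]  |A|=635.5737
4. ⊥bis P1·P3 via (37.04,52.07): [(26.0407, 49.3336) (45, 54.0503) (45, 71) (20.2527, 71)]  |A|=428.7697
5. ⊥bis P1·P4 via (36.83,54.11): [(25.575, 51.0768) (45, 56.3118) (45, 71) (20.2527, 71)]  |A|=389.1816
6. ⊥bis P1·P5 via (25.605,36.67): [(25.575, 51.0768) (45, 56.3118) (45, 71) (20.2527, 71)]  |A|=389.1816
7. ⊥bis P1·P6 via (25.75,54.755): [(24.4033, 55.463) (30.3162, 52.3545) (45, 56.3118) (45, 71) (20.2527, 71)]  |A|=378.0352
8. ⊥bis P1·P7 via (31.485,42.715): [(24.4033, 55.463) (30.3162, 52.3545) (45, 56.3118) (45, 71) (20.2527, 71)]  |A|=378.0352
9. canonical 5-gon: [(24.4033, 55.463) (30.3162, 52.3545) (45, 56.3118) (45, 71) (20.2527, 71)]
10. shoelace: 378.0352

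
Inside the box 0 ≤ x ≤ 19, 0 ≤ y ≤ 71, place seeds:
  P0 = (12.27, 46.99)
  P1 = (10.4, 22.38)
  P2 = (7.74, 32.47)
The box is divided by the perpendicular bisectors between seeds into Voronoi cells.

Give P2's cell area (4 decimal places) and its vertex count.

1. box [0,19]×[0,71]: [(0, 0) (19, 0) (19, 71) (0, 71)]
2. ⊥bis P2·P0 via (10.005,39.73): [(0, 42.8514) (0, 0) (19, 0) (19, 36.9237)]  |A|=757.8635
3. ⊥bis P2·P1 via (9.07,27.425): [(0, 42.8514) (0, 25.0339) (19, 30.0428) (19, 36.9237)]  |A|=234.6346
4. canonical 4-gon: [(0, 42.8514) (0, 25.0339) (19, 30.0428) (19, 36.9237)]
5. shoelace: 234.6346

Area of P2's cell: 234.6346 (4 vertices)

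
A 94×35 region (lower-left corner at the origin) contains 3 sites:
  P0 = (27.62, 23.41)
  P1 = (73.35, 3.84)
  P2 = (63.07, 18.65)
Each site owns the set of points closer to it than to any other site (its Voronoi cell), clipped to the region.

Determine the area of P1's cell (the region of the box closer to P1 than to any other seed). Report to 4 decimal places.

1. box [0,94]×[0,35]: [(0, 0) (94, 0) (94, 35) (0, 35)]
2. ⊥bis P1·P0 via (50.485,13.625): [(44.6542, 0) (94, 0) (94, 35) (59.6324, 35)]  |A|=1464.9847
3. ⊥bis P1·P2 via (68.21,11.245): [(52.0098, 0) (94, 0) (94, 29.1465)]  |A|=611.9342
4. canonical 3-gon: [(52.0098, 0) (94, 0) (94, 29.1465)]
5. shoelace: 611.9342

Area of P1's cell: 611.9342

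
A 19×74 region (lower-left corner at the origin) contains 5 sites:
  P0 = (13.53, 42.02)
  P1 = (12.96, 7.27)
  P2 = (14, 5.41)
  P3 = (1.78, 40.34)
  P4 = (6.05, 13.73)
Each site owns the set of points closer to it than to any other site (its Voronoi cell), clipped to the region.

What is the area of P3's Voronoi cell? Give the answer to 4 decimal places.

1. box [0,19]×[0,74]: [(0, 0) (19, 0) (19, 74) (0, 74)]
2. ⊥bis P3·P0 via (7.655,41.18): [(0, 0) (13.5429, 0) (2.9624, 74) (0, 74)]  |A|=610.6962
3. ⊥bis P3·P1 via (7.37,23.805): [(0, 21.3134) (10.0116, 24.698) (2.9624, 74) (0, 74)]  |A|=336.7647
4. ⊥bis P3·P2 via (7.89,22.875): [(0, 21.3134) (10.0116, 24.698) (2.9624, 74) (0, 74)]  |A|=336.7647
5. ⊥bis P3·P4 via (3.915,27.035): [(0, 26.4068) (9.5482, 27.9389) (2.9624, 74) (0, 74)]  |A|=295.4411
6. canonical 4-gon: [(0, 26.4068) (9.5482, 27.9389) (2.9624, 74) (0, 74)]
7. shoelace: 295.4411

Area of P3's cell: 295.4411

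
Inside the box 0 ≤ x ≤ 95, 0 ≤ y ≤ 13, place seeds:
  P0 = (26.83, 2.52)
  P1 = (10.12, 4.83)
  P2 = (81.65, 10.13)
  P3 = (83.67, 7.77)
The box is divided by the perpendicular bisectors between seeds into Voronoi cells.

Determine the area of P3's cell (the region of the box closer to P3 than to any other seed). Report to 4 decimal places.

Area of P3's cell: 197.6309

1. box [0,95]×[0,13]: [(0, 0) (95, 0) (95, 13) (0, 13)]
2. ⊥bis P3·P0 via (55.25,5.145): [(55.7252, 0) (95, 0) (95, 13) (54.5245, 13)]  |A|=518.377
3. ⊥bis P3·P1 via (46.895,6.3): [(55.7252, 0) (95, 0) (95, 13) (54.5245, 13)]  |A|=518.377
4. ⊥bis P3·P2 via (82.66,8.95): [(72.2036, 0) (95, 0) (95, 13) (87.3917, 13)]  |A|=197.6309
5. canonical 4-gon: [(72.2036, 0) (95, 0) (95, 13) (87.3917, 13)]
6. shoelace: 197.6309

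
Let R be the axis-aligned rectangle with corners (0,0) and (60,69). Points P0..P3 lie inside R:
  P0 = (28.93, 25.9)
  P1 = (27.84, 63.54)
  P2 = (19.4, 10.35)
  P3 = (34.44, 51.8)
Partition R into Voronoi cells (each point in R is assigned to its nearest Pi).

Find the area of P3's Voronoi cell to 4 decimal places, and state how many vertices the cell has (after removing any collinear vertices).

Area of P3's cell: 1066.9355 (4 vertices)

1. box [0,60]×[0,69]: [(0, 0) (60, 0) (60, 69) (0, 69)]
2. ⊥bis P3·P0 via (31.685,38.85): [(0, 45.5907) (60, 32.8262) (60, 69) (0, 69)]  |A|=1787.4919
3. ⊥bis P3·P1 via (31.14,57.67): [(7.0033, 44.1008) (60, 32.8262) (60, 69) (51.2937, 69)]  |A|=1066.9355
4. ⊥bis P3·P2 via (26.92,31.075): [(7.0033, 44.1008) (60, 32.8262) (60, 69) (51.2937, 69)]  |A|=1066.9355
5. canonical 4-gon: [(7.0033, 44.1008) (60, 32.8262) (60, 69) (51.2937, 69)]
6. shoelace: 1066.9355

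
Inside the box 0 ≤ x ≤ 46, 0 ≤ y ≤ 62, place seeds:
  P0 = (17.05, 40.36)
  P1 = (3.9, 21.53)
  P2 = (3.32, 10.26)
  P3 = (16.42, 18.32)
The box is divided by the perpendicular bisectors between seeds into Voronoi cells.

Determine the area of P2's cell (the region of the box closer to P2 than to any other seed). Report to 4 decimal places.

Area of P2's cell: 218.5078

1. box [0,46]×[0,62]: [(0, 0) (46, 0) (46, 62) (0, 62)]
2. ⊥bis P2·P0 via (10.185,25.31): [(0, 29.9558) (0, 0) (46, 0) (46, 8.9731)]  |A|=895.3664
3. ⊥bis P2·P1 via (3.61,15.895): [(34.2863, 14.3163) (0, 16.0808) (0, 0) (46, 0) (46, 8.9731)]  |A|=657.5039
4. ⊥bis P2·P3 via (9.87,14.29): [(9.0549, 15.6148) (0, 16.0808) (0, 0) (18.6622, 0)]  |A|=218.5078
5. canonical 4-gon: [(9.0549, 15.6148) (0, 16.0808) (0, 0) (18.6622, 0)]
6. shoelace: 218.5078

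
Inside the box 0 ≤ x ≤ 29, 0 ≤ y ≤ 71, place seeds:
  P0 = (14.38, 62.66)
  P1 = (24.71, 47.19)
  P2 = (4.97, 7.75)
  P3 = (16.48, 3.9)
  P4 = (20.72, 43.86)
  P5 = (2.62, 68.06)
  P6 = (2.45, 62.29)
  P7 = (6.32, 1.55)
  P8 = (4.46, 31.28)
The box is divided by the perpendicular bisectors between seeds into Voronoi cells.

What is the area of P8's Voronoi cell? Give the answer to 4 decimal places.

Area of P8's cell: 412.9450

1. box [0,29]×[0,71]: [(0, 0) (29, 0) (29, 71) (0, 71)]
2. ⊥bis P8·P0 via (9.42,46.97): [(0, 49.9479) (0, 0) (29, 0) (29, 40.7803)]  |A|=1315.5585
3. ⊥bis P8·P1 via (14.585,39.235): [(8.2063, 47.3537) (0, 49.9479) (0, 0) (29, 0) (29, 20.8878)]  |A|=1108.7398
4. ⊥bis P8·P2 via (4.715,19.515): [(8.2063, 47.3537) (0, 49.9479) (0, 19.4128) (29, 20.0414) (29, 20.8878)]  |A|=536.6544
5. ⊥bis P8·P3 via (10.47,17.59): [(26.1743, 24.4843) (8.2063, 47.3537) (0, 49.9479) (0, 19.4128) (15.3815, 19.7462)]  |A|=504.7885
6. ⊥bis P8·P4 via (12.59,37.57): [(23.5914, 23.3504) (3.9892, 48.6868) (0, 49.9479) (0, 19.4128) (15.3815, 19.7462)]  |A|=424.7089
7. ⊥bis P8·P5 via (3.54,49.67): [(23.5914, 23.3504) (3.9892, 48.6868) (1.2426, 49.5551) (0, 49.4929) (0, 19.4128) (15.3815, 19.7462)]  |A|=424.4262
8. ⊥bis P8·P6 via (3.455,46.785): [(23.5914, 23.3504) (5.3648, 46.9088) (0, 46.5611) (0, 19.4128) (15.3815, 19.7462)]  |A|=412.945
9. ⊥bis P8·P7 via (5.39,16.415): [(23.5914, 23.3504) (5.3648, 46.9088) (0, 46.5611) (0, 19.4128) (15.3815, 19.7462)]  |A|=412.945
10. canonical 5-gon: [(23.5914, 23.3504) (5.3648, 46.9088) (0, 46.5611) (0, 19.4128) (15.3815, 19.7462)]
11. shoelace: 412.945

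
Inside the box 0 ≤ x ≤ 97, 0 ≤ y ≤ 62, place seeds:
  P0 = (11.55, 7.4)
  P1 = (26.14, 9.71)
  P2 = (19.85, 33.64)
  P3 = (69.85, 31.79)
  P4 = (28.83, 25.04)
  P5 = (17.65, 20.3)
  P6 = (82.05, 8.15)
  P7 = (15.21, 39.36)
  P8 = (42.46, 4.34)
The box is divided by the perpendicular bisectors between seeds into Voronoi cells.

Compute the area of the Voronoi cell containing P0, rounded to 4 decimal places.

1. box [0,97]×[0,62]: [(0, 0) (97, 0) (97, 62) (0, 62)]
2. ⊥bis P0·P1 via (18.845,8.555): [(0, 0) (20.1995, 0) (10.3832, 62) (0, 62)]  |A|=948.0629
3. ⊥bis P0·P2 via (15.7,20.52): [(0, 25.4861) (0, 0) (20.1995, 0) (17.0165, 20.1036)]  |A|=419.8834
4. ⊥bis P0·P3 via (40.7,19.595): [(0, 25.4861) (0, 0) (20.1995, 0) (17.0165, 20.1036)]  |A|=419.8834
5. ⊥bis P0·P4 via (20.19,16.22): [(15.8483, 20.4731) (0, 25.4861) (0, 0) (20.1995, 0) (17.1617, 19.1865)]  |A|=419.3745
6. ⊥bis P0·P5 via (14.6,13.85): [(0, 20.7539) (0, 0) (20.1995, 0) (18.2823, 12.1087)]  |A|=312.0099
7. ⊥bis P0·P6 via (46.8,7.775): [(0, 20.7539) (0, 0) (20.1995, 0) (18.2823, 12.1087)]  |A|=312.0099
8. ⊥bis P0·P7 via (13.38,23.38): [(0, 20.7539) (0, 0) (20.1995, 0) (18.2823, 12.1087)]  |A|=312.0099
9. ⊥bis P0·P8 via (27.005,5.87): [(0, 20.7539) (0, 0) (20.1995, 0) (18.2823, 12.1087)]  |A|=312.0099
10. canonical 4-gon: [(0, 20.7539) (0, 0) (20.1995, 0) (18.2823, 12.1087)]
11. shoelace: 312.0099

Area of P0's cell: 312.0099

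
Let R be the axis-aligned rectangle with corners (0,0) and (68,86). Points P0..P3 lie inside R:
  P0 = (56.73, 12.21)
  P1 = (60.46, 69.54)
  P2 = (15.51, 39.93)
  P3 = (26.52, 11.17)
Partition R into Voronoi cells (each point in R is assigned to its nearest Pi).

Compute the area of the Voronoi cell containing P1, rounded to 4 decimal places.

1. box [0,68]×[0,86]: [(0, 0) (68, 0) (68, 86) (0, 86)]
2. ⊥bis P1·P0 via (58.595,40.875): [(0, 44.6873) (68, 40.2631) (68, 86) (0, 86)]  |A|=2959.6865
3. ⊥bis P1·P2 via (37.985,54.735): [(46.601, 41.6554) (68, 40.2631) (68, 86) (17.3897, 86)]  |A|=1611.5094
4. ⊥bis P1·P3 via (43.49,40.355): [(46.601, 41.6554) (68, 40.2631) (68, 86) (17.3897, 86)]  |A|=1611.5094
5. canonical 4-gon: [(46.601, 41.6554) (68, 40.2631) (68, 86) (17.3897, 86)]
6. shoelace: 1611.5094

Area of P1's cell: 1611.5094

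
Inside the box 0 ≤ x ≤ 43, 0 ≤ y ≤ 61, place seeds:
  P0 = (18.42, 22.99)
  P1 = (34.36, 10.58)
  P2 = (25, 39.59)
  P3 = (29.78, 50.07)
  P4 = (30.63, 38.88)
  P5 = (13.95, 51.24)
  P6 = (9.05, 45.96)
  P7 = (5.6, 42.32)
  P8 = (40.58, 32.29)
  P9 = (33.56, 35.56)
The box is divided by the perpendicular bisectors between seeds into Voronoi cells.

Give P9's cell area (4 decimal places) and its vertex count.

Area of P9's cell: 130.1498 (6 vertices)

1. box [0,43]×[0,61]: [(0, 0) (43, 0) (43, 61) (0, 61)]
2. ⊥bis P9·P0 via (25.99,29.275): [(0, 60.5788) (43, 8.7872) (43, 61) (0, 61)]  |A|=1131.6309
3. ⊥bis P9·P1 via (33.96,23.07): [(0, 60.5788) (31.2147, 22.9821) (43, 23.3595) (43, 61) (0, 61)]  |A|=1045.7615
4. ⊥bis P9·P2 via (29.28,37.575): [(25.5959, 29.7497) (31.2147, 22.9821) (43, 23.3595) (43, 61) (40.3084, 61)]  |A|=410.5465
5. ⊥bis P9·P3 via (31.67,42.815): [(31.7577, 42.8379) (25.5959, 29.7497) (31.2147, 22.9821) (43, 23.3595) (43, 45.7666)]  |A|=300.4743
6. ⊥bis P9·P4 via (32.095,37.22): [(41.2679, 45.3153) (26.9931, 32.7174) (25.5959, 29.7497) (31.2147, 22.9821) (43, 23.3595) (43, 45.7666)]  |A|=258.2529
7. ⊥bis P9·P5 via (23.755,43.4): [(41.2679, 45.3153) (26.9931, 32.7174) (25.5959, 29.7497) (31.2147, 22.9821) (43, 23.3595) (43, 45.7666)]  |A|=258.2529
8. ⊥bis P9·P6 via (21.305,40.76): [(41.2679, 45.3153) (26.9931, 32.7174) (25.5959, 29.7497) (31.2147, 22.9821) (43, 23.3595) (43, 45.7666)]  |A|=258.2529
9. ⊥bis P9·P7 via (19.58,38.94): [(41.2679, 45.3153) (26.9931, 32.7174) (25.5959, 29.7497) (31.2147, 22.9821) (43, 23.3595) (43, 45.7666)]  |A|=258.2529
10. ⊥bis P9·P8 via (37.07,33.925): [(42.5288, 45.6438) (41.2679, 45.3153) (26.9931, 32.7174) (25.5959, 29.7497) (31.2147, 22.9821) (31.9841, 23.0067)]  |A|=130.1498
11. canonical 6-gon: [(42.5288, 45.6438) (41.2679, 45.3153) (26.9931, 32.7174) (25.5959, 29.7497) (31.2147, 22.9821) (31.9841, 23.0067)]
12. shoelace: 130.1498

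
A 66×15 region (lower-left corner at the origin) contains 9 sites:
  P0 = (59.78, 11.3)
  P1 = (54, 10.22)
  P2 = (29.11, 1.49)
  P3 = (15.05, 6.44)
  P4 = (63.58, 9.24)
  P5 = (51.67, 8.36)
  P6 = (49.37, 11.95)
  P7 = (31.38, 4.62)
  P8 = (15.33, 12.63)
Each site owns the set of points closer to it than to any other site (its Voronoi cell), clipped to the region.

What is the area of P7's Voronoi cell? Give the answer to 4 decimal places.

Area of P7's cell: 202.7241

1. box [0,66]×[0,15]: [(0, 0) (66, 0) (66, 15) (0, 15)]
2. ⊥bis P7·P0 via (45.58,7.96): [(0, 0) (47.4523, 0) (43.9241, 15) (0, 15)]  |A|=685.323
3. ⊥bis P7·P1 via (42.69,7.42): [(0, 0) (44.527, 0) (40.8134, 15) (0, 15)]  |A|=640.0529
4. ⊥bis P7·P2 via (30.245,3.055): [(34.4574, 0) (44.527, 0) (40.8134, 15) (13.7746, 15)]  |A|=278.313
5. ⊥bis P7·P3 via (23.215,5.53): [(23.4855, 7.9572) (34.4574, 0) (44.527, 0) (40.8134, 15) (24.2704, 15)]  |A|=241.3531
6. ⊥bis P7·P4 via (47.48,6.93): [(23.4855, 7.9572) (34.4574, 0) (44.527, 0) (40.8134, 15) (24.2704, 15)]  |A|=241.3531
7. ⊥bis P7·P5 via (41.525,6.49): [(23.4855, 7.9572) (34.4574, 0) (42.7213, 0) (39.9564, 15) (24.2704, 15)]  |A|=221.3827
8. ⊥bis P7·P6 via (40.375,8.285): [(23.4855, 7.9572) (34.4574, 0) (42.7213, 0) (41.8708, 4.6138) (37.639, 15) (24.2704, 15)]  |A|=209.3482
9. ⊥bis P7·P8 via (23.355,8.625): [(23.6189, 9.1537) (23.4855, 7.9572) (34.4574, 0) (42.7213, 0) (41.8708, 4.6138) (37.639, 15) (26.5365, 15)]  |A|=202.7241
10. canonical 7-gon: [(23.6189, 9.1537) (23.4855, 7.9572) (34.4574, 0) (42.7213, 0) (41.8708, 4.6138) (37.639, 15) (26.5365, 15)]
11. shoelace: 202.7241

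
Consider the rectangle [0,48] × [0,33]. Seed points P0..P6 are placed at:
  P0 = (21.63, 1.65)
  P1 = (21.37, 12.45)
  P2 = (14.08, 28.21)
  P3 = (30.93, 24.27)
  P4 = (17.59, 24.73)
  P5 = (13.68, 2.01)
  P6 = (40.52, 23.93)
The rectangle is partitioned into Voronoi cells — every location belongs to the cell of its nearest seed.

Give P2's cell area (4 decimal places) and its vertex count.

Area of P2's cell: 239.6339 (4 vertices)

1. box [0,48]×[0,33]: [(0, 0) (48, 0) (48, 33) (0, 33)]
2. ⊥bis P2·P0 via (17.855,14.93): [(0, 9.8545) (48, 23.4991) (48, 33) (0, 33)]  |A|=783.5141
3. ⊥bis P2·P1 via (17.725,20.33): [(0, 12.1311) (45.1158, 33) (0, 33)]  |A|=470.7598
4. ⊥bis P2·P3 via (22.505,26.24): [(0, 12.1311) (21.5352, 22.0925) (24.0857, 33) (0, 33)]  |A|=356.0661
5. ⊥bis P2·P4 via (15.835,26.47): [(0, 12.1311) (2.9897, 13.514) (22.3092, 33) (0, 33)]  |A|=248.5547
6. ⊥bis P2·P5 via (13.88,15.11): [(0, 15.3219) (4.7109, 15.25) (22.3092, 33) (0, 33)]  |A|=239.6339
7. ⊥bis P2·P6 via (27.3,26.07): [(0, 15.3219) (4.7109, 15.25) (22.3092, 33) (0, 33)]  |A|=239.6339
8. canonical 4-gon: [(0, 15.3219) (4.7109, 15.25) (22.3092, 33) (0, 33)]
9. shoelace: 239.6339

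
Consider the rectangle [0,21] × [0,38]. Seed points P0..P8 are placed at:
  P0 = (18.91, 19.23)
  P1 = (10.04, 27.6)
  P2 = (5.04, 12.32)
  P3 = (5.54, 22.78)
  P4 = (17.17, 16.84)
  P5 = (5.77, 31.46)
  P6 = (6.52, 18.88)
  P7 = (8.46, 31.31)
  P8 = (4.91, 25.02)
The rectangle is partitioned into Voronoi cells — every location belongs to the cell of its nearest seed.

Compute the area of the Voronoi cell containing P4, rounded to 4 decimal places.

Area of P4's cell: 146.1750

1. box [0,21]×[0,38]: [(0, 0) (21, 0) (21, 38) (0, 38)]
2. ⊥bis P4·P0 via (18.04,18.035): [(0, 31.1687) (0, 0) (21, 0) (21, 15.88)]  |A|=494.0118
3. ⊥bis P4·P1 via (13.605,22.22): [(12.9174, 21.7644) (0, 13.2048) (0, 0) (21, 0) (21, 15.88)]  |A|=377.9878
4. ⊥bis P4·P2 via (11.105,14.58): [(12.9174, 21.7644) (9.3169, 19.3785) (16.5379, 0) (21, 0) (21, 15.88)]  |A|=156.2332
5. ⊥bis P4·P3 via (11.355,19.81): [(12.9174, 21.7644) (12.0646, 21.1992) (10.0837, 17.3209) (16.5379, 0) (21, 0) (21, 15.88)]  |A|=152.7083
6. ⊥bis P4·P5 via (11.47,24.15): [(12.9174, 21.7644) (12.0646, 21.1992) (10.0837, 17.3209) (16.5379, 0) (21, 0) (21, 15.88)]  |A|=152.7083
7. ⊥bis P4·P6 via (11.845,17.86): [(12.9174, 21.7644) (12.5457, 21.5181) (11.1788, 14.382) (16.5379, 0) (21, 0) (21, 15.88)]  |A|=146.175
8. ⊥bis P4·P7 via (12.815,24.075): [(12.9174, 21.7644) (12.5457, 21.5181) (11.1788, 14.382) (16.5379, 0) (21, 0) (21, 15.88)]  |A|=146.175
9. ⊥bis P4·P8 via (11.04,20.93): [(12.9174, 21.7644) (12.5457, 21.5181) (11.1788, 14.382) (16.5379, 0) (21, 0) (21, 15.88)]  |A|=146.175
10. canonical 6-gon: [(12.9174, 21.7644) (12.5457, 21.5181) (11.1788, 14.382) (16.5379, 0) (21, 0) (21, 15.88)]
11. shoelace: 146.175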